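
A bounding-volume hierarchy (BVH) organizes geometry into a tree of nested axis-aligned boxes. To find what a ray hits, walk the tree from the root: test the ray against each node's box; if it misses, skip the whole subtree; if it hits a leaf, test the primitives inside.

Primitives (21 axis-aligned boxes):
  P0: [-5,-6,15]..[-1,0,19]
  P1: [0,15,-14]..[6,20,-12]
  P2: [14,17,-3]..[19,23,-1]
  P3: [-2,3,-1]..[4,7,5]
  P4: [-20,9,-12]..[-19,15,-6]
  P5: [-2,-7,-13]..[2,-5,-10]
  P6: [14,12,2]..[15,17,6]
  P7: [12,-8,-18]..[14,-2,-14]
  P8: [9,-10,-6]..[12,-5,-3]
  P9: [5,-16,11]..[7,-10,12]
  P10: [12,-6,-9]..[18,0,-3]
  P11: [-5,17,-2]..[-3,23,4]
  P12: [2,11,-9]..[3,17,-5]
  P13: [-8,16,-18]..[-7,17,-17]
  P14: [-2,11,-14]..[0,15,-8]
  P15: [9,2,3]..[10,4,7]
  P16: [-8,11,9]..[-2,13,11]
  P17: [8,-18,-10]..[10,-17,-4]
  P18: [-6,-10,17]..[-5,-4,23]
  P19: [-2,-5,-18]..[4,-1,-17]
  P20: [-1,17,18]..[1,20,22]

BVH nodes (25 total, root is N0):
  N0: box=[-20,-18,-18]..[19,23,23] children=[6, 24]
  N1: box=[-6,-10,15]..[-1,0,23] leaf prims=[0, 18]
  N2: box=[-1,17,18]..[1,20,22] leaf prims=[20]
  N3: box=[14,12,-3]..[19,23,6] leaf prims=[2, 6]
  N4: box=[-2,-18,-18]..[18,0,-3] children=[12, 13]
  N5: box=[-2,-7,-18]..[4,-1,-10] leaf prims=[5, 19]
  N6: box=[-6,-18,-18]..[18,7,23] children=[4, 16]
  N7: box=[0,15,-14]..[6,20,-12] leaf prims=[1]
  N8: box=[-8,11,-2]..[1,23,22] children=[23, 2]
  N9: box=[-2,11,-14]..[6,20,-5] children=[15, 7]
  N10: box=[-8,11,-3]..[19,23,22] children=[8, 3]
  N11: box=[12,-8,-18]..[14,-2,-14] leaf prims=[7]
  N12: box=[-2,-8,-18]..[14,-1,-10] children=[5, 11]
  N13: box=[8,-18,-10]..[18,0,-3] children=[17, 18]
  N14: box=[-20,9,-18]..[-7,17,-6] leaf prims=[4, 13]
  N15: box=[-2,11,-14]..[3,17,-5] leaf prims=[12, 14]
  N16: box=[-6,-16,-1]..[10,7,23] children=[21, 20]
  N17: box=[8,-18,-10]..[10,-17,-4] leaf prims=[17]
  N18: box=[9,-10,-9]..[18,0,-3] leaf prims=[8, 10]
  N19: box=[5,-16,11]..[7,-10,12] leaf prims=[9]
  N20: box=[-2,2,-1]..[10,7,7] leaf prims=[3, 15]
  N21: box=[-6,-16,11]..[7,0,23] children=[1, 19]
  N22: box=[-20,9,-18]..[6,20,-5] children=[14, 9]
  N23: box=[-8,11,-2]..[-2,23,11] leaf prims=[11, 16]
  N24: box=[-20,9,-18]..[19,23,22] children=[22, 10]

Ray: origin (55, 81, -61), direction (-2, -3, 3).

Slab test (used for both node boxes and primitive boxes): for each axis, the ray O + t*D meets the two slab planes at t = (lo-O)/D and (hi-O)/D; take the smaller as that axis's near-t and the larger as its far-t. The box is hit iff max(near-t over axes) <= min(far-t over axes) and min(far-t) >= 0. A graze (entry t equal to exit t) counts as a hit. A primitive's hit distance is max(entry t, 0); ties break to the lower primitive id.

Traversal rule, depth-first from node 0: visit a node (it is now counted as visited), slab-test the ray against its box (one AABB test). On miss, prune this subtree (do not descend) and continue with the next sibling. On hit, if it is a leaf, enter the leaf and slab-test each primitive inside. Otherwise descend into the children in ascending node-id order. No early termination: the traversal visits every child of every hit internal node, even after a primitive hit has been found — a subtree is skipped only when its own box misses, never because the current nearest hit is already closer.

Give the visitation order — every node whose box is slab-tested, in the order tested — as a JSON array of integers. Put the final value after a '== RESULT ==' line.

Trace the traversal:
N0 x:[18,75/2] y:[58/3,33] z:[43/3,28] -> hit [58/3,28], descend [6, 24]
  N6 x:[37/2,61/2] y:[74/3,33] z:[43/3,28] -> hit [74/3,28], descend [4, 16]
    N4 x:[37/2,57/2] y:[27,33] z:[43/3,58/3] -> miss, prune
    N16 x:[45/2,61/2] y:[74/3,97/3] z:[20,28] -> hit [74/3,28], descend [20, 21]
      N20 x:[45/2,57/2] y:[74/3,79/3] z:[20,68/3] -> miss, prune
      N21 x:[24,61/2] y:[27,97/3] z:[24,28] -> hit [27,28], descend [1, 19]
        N1 x:[28,61/2] y:[27,91/3] z:[76/3,28] -> hit [28,28] leaf, test {P0(miss), P18(miss)}
        N19 x:[24,25] y:[91/3,97/3] z:[24,73/3] -> miss, prune
  N24 x:[18,75/2] y:[58/3,24] z:[43/3,83/3] -> hit [58/3,24], descend [10, 22]
    N10 x:[18,63/2] y:[58/3,70/3] z:[58/3,83/3] -> hit [58/3,70/3], descend [3, 8]
      N3 x:[18,41/2] y:[58/3,23] z:[58/3,67/3] -> hit [58/3,41/2] leaf, test {P2@t=58/3, P6(miss)}
      N8 x:[27,63/2] y:[58/3,70/3] z:[59/3,83/3] -> miss, prune
    N22 x:[49/2,75/2] y:[61/3,24] z:[43/3,56/3] -> miss, prune

order=[0, 6, 4, 16, 20, 21, 1, 19, 24, 10, 3, 8, 22]  |boxes|=13  |leaves|=2  hit=P2

== RESULT ==
[0, 6, 4, 16, 20, 21, 1, 19, 24, 10, 3, 8, 22]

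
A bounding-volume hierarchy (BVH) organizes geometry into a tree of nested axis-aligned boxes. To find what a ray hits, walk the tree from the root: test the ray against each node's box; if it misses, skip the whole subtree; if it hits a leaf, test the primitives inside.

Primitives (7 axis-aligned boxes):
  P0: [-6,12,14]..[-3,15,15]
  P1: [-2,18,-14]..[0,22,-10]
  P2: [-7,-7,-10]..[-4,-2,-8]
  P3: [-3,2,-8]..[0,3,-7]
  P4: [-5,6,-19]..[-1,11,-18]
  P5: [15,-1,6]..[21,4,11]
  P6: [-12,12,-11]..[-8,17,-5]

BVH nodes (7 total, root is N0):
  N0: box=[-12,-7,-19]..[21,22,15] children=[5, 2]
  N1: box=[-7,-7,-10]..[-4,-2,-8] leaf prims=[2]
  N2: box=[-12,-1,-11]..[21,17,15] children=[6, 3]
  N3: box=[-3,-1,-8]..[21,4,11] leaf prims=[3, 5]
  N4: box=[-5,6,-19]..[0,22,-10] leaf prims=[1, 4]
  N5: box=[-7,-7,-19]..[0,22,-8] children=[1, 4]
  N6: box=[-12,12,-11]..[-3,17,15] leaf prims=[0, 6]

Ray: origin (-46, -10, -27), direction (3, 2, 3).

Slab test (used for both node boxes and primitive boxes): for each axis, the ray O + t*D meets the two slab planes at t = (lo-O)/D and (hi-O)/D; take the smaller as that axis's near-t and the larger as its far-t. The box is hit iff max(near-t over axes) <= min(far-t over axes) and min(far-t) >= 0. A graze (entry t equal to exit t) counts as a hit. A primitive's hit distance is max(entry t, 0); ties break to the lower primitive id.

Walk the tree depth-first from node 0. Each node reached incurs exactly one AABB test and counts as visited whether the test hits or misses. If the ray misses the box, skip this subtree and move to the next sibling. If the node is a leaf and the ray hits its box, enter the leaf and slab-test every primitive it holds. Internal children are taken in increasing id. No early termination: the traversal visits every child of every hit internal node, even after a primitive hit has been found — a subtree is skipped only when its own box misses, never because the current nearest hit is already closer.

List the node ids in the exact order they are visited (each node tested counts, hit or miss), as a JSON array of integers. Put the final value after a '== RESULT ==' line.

Traverse from the root:
N0 x:[34/3,67/3] y:[3/2,16] z:[8/3,14] -> hit [34/3,14], descend [2, 5]
  N2 x:[34/3,67/3] y:[9/2,27/2] z:[16/3,14] -> hit [34/3,27/2], descend [3, 6]
    N3 x:[43/3,67/3] y:[9/2,7] z:[19/3,38/3] -> miss, prune
    N6 x:[34/3,43/3] y:[11,27/2] z:[16/3,14] -> hit [34/3,27/2] leaf, test {P0(miss), P6(miss)}
  N5 x:[13,46/3] y:[3/2,16] z:[8/3,19/3] -> miss, prune

order=[0, 2, 3, 6, 5]  |boxes|=5  |leaves|=1  hit=miss

== RESULT ==
[0, 2, 3, 6, 5]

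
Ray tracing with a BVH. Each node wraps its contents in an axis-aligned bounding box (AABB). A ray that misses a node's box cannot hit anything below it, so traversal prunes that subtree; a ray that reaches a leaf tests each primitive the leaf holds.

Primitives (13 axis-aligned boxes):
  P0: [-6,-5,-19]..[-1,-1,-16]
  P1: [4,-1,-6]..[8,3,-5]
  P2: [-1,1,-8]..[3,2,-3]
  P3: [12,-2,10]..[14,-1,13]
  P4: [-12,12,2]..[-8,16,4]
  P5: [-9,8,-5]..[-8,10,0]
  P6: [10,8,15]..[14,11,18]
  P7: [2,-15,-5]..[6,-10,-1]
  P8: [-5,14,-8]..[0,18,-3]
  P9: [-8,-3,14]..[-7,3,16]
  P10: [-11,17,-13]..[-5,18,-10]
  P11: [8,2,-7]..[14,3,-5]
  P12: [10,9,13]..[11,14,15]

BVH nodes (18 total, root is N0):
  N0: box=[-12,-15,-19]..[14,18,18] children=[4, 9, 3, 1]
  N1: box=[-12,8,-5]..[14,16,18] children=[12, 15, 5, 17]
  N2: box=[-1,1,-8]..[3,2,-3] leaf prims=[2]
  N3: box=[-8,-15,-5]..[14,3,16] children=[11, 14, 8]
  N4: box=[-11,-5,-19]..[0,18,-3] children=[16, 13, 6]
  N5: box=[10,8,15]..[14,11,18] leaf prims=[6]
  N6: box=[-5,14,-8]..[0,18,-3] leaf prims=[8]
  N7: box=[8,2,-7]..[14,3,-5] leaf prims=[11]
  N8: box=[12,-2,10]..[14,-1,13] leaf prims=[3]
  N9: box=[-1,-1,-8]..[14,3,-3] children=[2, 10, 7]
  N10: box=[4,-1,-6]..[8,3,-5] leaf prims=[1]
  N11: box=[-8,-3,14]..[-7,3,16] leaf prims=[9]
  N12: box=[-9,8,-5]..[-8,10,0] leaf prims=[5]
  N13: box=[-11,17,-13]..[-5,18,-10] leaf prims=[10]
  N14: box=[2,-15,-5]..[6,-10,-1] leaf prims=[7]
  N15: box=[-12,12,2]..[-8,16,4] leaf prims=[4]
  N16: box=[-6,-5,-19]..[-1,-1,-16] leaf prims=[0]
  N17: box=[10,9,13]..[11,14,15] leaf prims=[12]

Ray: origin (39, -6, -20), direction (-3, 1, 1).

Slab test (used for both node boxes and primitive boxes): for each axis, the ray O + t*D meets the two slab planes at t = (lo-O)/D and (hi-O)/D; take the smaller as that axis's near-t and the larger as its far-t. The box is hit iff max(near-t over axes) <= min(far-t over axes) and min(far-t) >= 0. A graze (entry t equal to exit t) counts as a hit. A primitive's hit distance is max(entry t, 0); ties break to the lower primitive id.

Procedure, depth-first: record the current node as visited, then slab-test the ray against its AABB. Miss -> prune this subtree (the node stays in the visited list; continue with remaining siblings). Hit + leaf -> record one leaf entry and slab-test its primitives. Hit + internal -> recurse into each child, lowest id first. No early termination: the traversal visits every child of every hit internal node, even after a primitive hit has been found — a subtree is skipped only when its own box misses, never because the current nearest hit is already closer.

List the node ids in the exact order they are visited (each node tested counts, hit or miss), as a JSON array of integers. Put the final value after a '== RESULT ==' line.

Walk:
N0 x:[25/3,17] y:[-9,24] z:[1,38] -> hit [25/3,17], descend [1, 3, 4, 9]
  N1 x:[25/3,17] y:[14,22] z:[15,38] -> hit [15,17], descend [5, 12, 15, 17]
    N5 x:[25/3,29/3] y:[14,17] z:[35,38] -> miss, prune
    N12 x:[47/3,16] y:[14,16] z:[15,20] -> hit [47/3,16] leaf, test {P5@t=47/3}
    N15 x:[47/3,17] y:[18,22] z:[22,24] -> miss, prune
    N17 x:[28/3,29/3] y:[15,20] z:[33,35] -> miss, prune
  N3 x:[25/3,47/3] y:[-9,9] z:[15,36] -> miss, prune
  N4 x:[13,50/3] y:[1,24] z:[1,17] -> hit [13,50/3], descend [6, 13, 16]
    N6 x:[13,44/3] y:[20,24] z:[12,17] -> miss, prune
    N13 x:[44/3,50/3] y:[23,24] z:[7,10] -> miss, prune
    N16 x:[40/3,15] y:[1,5] z:[1,4] -> miss, prune
  N9 x:[25/3,40/3] y:[5,9] z:[12,17] -> miss, prune

Summary -> nodes [0, 1, 5, 12, 15, 17, 3, 4, 6, 13, 16, 9]; box-tests=12; leaf-entries=1; first=P5

== RESULT ==
[0, 1, 5, 12, 15, 17, 3, 4, 6, 13, 16, 9]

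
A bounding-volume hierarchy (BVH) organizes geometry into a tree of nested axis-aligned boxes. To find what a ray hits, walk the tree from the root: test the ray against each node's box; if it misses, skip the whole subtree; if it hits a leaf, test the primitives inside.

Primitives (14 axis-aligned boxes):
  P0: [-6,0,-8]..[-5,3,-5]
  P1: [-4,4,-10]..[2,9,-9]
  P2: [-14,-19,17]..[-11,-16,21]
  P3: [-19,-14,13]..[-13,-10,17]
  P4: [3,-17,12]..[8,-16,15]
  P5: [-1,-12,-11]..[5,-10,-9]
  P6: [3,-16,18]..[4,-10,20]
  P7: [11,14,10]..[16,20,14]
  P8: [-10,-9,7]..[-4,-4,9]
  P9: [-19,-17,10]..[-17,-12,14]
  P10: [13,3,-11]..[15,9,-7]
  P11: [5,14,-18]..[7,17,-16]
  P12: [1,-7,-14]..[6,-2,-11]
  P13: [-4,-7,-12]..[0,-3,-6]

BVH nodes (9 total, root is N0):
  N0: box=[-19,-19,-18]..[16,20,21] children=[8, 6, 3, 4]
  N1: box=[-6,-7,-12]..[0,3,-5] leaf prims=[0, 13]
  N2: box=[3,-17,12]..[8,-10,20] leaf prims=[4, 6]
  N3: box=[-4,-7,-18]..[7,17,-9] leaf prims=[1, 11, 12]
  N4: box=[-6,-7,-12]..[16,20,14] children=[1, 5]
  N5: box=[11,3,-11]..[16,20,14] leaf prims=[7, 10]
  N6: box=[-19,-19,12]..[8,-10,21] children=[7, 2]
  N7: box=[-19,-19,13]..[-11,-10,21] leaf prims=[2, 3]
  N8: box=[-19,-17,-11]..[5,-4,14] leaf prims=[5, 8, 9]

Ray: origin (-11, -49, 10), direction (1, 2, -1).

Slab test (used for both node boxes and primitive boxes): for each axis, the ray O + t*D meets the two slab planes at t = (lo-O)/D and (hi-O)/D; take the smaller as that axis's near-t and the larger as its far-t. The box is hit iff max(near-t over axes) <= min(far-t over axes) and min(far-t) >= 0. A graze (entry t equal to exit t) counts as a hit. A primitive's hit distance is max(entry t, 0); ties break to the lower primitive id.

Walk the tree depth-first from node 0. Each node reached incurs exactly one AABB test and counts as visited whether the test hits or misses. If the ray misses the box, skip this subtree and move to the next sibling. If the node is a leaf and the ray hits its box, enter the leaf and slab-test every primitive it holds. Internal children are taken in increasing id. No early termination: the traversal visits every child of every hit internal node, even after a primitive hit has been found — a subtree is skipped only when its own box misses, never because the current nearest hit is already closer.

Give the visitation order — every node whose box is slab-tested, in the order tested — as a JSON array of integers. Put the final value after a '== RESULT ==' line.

Traverse from the root:
N0 x:[-8,27] y:[15,69/2] z:[-11,28] -> hit [15,27], descend [3, 4, 6, 8]
  N3 x:[7,18] y:[21,33] z:[19,28] -> miss, prune
  N4 x:[5,27] y:[21,69/2] z:[-4,22] -> hit [21,22], descend [1, 5]
    N1 x:[5,11] y:[21,26] z:[15,22] -> miss, prune
    N5 x:[22,27] y:[26,69/2] z:[-4,21] -> miss, prune
  N6 x:[-8,19] y:[15,39/2] z:[-11,-2] -> miss, prune
  N8 x:[-8,16] y:[16,45/2] z:[-4,21] -> hit [16,16] leaf, test {P5(miss), P8(miss), P9(miss)}

order=[0, 3, 4, 1, 5, 6, 8]  |boxes|=7  |leaves|=1  hit=miss

== RESULT ==
[0, 3, 4, 1, 5, 6, 8]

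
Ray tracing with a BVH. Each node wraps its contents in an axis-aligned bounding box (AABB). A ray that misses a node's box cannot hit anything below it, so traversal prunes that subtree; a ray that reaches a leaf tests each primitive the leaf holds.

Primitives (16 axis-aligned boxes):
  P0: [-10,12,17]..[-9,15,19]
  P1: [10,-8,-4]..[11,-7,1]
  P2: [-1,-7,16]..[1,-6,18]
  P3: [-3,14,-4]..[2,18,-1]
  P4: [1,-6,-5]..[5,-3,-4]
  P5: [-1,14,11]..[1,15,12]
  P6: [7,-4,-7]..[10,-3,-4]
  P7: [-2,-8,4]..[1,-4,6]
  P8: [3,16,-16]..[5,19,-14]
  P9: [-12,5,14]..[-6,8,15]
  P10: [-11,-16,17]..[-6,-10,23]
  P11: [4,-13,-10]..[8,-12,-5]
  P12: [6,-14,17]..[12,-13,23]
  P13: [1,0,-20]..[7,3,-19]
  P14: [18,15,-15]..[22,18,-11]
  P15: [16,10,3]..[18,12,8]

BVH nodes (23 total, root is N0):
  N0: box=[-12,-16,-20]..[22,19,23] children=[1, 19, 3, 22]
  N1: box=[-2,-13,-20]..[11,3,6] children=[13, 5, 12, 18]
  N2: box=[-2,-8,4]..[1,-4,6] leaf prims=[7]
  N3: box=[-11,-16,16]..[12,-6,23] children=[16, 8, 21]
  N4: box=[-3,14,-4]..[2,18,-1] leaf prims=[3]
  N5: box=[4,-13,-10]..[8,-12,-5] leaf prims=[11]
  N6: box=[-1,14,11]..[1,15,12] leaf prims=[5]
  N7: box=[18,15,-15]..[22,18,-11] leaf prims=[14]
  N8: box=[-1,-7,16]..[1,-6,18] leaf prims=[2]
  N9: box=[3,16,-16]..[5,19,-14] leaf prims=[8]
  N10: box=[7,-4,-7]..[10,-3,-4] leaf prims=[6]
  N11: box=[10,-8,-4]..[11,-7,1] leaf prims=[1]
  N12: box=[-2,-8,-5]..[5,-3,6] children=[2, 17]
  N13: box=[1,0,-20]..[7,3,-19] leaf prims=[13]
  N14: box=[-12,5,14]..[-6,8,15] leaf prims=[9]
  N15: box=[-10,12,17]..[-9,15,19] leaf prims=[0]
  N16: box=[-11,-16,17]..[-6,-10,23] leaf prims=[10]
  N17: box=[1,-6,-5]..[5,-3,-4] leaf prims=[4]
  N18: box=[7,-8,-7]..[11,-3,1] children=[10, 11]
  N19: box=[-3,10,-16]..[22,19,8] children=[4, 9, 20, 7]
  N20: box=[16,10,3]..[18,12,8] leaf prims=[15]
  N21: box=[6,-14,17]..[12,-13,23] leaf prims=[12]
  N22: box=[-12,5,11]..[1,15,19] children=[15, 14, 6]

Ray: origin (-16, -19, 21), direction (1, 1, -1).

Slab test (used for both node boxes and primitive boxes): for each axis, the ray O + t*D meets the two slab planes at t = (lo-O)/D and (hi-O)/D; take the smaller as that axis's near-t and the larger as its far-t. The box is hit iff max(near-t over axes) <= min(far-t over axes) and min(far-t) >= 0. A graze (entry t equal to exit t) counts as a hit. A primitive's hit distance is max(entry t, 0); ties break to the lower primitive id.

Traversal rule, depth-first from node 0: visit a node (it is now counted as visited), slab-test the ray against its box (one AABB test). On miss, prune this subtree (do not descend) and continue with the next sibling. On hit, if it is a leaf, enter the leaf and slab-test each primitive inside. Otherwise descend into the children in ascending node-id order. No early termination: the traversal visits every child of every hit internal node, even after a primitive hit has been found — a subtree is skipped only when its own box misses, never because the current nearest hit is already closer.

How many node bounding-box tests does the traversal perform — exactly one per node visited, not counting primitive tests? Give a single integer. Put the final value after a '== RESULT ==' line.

Walk:
N0 x:[4,38] y:[3,38] z:[-2,41] -> hit [4,38], descend [1, 3, 19, 22]
  N1 x:[14,27] y:[6,22] z:[15,41] -> hit [15,22], descend [5, 12, 13, 18]
    N5 x:[20,24] y:[6,7] z:[26,31] -> miss, prune
    N12 x:[14,21] y:[11,16] z:[15,26] -> hit [15,16], descend [2, 17]
      N2 x:[14,17] y:[11,15] z:[15,17] -> hit [15,15] leaf, test {P7@t=15}
      N17 x:[17,21] y:[13,16] z:[25,26] -> miss, prune
    N13 x:[17,23] y:[19,22] z:[40,41] -> miss, prune
    N18 x:[23,27] y:[11,16] z:[20,28] -> miss, prune
  N3 x:[5,28] y:[3,13] z:[-2,5] -> hit [5,5], descend [8, 16, 21]
    N8 x:[15,17] y:[12,13] z:[3,5] -> miss, prune
    N16 x:[5,10] y:[3,9] z:[-2,4] -> miss, prune
    N21 x:[22,28] y:[5,6] z:[-2,4] -> miss, prune
  N19 x:[13,38] y:[29,38] z:[13,37] -> hit [29,37], descend [4, 7, 9, 20]
    N4 x:[13,18] y:[33,37] z:[22,25] -> miss, prune
    N7 x:[34,38] y:[34,37] z:[32,36] -> hit [34,36] leaf, test {P14@t=34}
    N9 x:[19,21] y:[35,38] z:[35,37] -> miss, prune
    N20 x:[32,34] y:[29,31] z:[13,18] -> miss, prune
  N22 x:[4,17] y:[24,34] z:[2,10] -> miss, prune

Summary -> nodes [0, 1, 5, 12, 2, 17, 13, 18, 3, 8, 16, 21, 19, 4, 7, 9, 20, 22]; box-tests=18; leaf-entries=2; first=P7

== RESULT ==
18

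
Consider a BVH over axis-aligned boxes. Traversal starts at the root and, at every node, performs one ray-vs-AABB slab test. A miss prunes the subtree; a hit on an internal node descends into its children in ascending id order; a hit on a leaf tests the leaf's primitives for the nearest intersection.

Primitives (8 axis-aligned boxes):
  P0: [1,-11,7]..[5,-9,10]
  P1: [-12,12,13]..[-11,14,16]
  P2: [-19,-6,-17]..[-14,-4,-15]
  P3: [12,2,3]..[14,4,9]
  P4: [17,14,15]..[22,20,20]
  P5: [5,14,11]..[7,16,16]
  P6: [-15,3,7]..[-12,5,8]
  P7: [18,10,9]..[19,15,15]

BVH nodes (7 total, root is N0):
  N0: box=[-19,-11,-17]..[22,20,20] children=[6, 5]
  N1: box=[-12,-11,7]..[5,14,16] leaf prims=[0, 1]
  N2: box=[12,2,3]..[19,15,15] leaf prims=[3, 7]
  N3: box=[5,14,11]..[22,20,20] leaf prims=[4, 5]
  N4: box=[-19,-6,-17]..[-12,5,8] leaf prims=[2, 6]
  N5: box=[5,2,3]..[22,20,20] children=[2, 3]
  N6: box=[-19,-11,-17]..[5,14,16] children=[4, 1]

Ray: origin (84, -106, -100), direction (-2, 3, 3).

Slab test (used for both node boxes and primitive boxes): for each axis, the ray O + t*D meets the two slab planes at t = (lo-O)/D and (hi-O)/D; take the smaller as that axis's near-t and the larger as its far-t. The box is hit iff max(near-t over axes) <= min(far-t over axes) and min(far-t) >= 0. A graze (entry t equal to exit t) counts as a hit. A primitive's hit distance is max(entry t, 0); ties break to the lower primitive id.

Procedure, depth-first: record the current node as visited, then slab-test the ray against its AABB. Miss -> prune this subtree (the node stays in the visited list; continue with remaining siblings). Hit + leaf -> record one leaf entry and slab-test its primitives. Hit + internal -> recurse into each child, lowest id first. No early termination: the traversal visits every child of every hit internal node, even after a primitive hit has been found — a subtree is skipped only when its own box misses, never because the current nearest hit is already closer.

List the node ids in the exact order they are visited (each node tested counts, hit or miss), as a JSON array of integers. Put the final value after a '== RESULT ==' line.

Traverse from the root:
N0 x:[31,103/2] y:[95/3,42] z:[83/3,40] -> hit [95/3,40], descend [5, 6]
  N5 x:[31,79/2] y:[36,42] z:[103/3,40] -> hit [36,79/2], descend [2, 3]
    N2 x:[65/2,36] y:[36,121/3] z:[103/3,115/3] -> hit [36,36] leaf, test {P3@t=36, P7(miss)}
    N3 x:[31,79/2] y:[40,42] z:[37,40] -> miss, prune
  N6 x:[79/2,103/2] y:[95/3,40] z:[83/3,116/3] -> miss, prune

Visited [0, 5, 2, 3, 6]. Tests: 5 box, 1 leaf. Nearest: P3.

== RESULT ==
[0, 5, 2, 3, 6]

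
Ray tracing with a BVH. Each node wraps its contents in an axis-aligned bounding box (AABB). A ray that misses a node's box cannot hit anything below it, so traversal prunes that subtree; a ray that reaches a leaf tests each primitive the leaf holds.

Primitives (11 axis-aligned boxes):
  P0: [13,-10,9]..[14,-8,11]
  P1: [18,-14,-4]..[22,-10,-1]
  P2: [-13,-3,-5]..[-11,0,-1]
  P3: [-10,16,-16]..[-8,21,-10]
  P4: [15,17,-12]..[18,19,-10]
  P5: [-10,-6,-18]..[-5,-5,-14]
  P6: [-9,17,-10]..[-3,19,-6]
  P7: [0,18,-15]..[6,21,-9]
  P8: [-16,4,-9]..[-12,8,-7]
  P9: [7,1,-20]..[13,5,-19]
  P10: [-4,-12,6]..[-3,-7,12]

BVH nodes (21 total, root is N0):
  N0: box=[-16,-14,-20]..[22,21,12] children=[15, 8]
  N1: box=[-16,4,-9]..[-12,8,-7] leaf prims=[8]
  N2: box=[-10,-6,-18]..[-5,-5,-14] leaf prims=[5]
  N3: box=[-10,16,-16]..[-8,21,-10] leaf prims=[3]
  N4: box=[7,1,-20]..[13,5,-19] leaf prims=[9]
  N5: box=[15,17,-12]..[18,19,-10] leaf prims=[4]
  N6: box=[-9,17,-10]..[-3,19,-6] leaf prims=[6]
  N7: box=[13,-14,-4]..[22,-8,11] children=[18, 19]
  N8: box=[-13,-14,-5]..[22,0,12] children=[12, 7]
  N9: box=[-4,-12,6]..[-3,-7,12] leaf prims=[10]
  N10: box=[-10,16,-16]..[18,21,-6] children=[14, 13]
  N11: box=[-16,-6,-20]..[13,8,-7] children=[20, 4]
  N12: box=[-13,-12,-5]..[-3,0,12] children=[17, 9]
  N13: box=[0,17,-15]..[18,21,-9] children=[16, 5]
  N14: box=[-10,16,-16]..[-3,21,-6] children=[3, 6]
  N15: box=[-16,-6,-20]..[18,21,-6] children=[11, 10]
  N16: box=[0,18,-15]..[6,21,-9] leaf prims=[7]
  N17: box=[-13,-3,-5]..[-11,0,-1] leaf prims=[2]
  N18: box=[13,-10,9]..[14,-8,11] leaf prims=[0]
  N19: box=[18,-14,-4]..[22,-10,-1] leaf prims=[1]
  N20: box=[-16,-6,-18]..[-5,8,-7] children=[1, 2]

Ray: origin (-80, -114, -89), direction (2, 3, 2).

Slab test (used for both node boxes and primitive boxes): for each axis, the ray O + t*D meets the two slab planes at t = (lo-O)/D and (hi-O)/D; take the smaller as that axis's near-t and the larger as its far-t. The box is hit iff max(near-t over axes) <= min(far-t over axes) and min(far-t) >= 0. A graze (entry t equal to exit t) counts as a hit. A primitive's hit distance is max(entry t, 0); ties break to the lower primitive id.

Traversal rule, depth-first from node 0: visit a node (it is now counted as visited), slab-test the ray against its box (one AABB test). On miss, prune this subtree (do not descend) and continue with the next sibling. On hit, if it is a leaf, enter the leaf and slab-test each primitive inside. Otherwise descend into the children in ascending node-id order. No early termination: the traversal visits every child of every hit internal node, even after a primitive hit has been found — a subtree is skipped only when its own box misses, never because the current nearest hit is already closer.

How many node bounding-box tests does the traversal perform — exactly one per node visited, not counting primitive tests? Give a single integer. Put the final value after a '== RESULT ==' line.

Trace the traversal:
N0 x:[32,51] y:[100/3,45] z:[69/2,101/2] -> hit [69/2,45], descend [8, 15]
  N8 x:[67/2,51] y:[100/3,38] z:[42,101/2] -> miss, prune
  N15 x:[32,49] y:[36,45] z:[69/2,83/2] -> hit [36,83/2], descend [10, 11]
    N10 x:[35,49] y:[130/3,45] z:[73/2,83/2] -> miss, prune
    N11 x:[32,93/2] y:[36,122/3] z:[69/2,41] -> hit [36,122/3], descend [4, 20]
      N4 x:[87/2,93/2] y:[115/3,119/3] z:[69/2,35] -> miss, prune
      N20 x:[32,75/2] y:[36,122/3] z:[71/2,41] -> hit [36,75/2], descend [1, 2]
        N1 x:[32,34] y:[118/3,122/3] z:[40,41] -> miss, prune
        N2 x:[35,75/2] y:[36,109/3] z:[71/2,75/2] -> hit [36,109/3] leaf, test {P5@t=36}

Visited [0, 8, 15, 10, 11, 4, 20, 1, 2]. Tests: 9 box, 1 leaf. Nearest: P5.

== RESULT ==
9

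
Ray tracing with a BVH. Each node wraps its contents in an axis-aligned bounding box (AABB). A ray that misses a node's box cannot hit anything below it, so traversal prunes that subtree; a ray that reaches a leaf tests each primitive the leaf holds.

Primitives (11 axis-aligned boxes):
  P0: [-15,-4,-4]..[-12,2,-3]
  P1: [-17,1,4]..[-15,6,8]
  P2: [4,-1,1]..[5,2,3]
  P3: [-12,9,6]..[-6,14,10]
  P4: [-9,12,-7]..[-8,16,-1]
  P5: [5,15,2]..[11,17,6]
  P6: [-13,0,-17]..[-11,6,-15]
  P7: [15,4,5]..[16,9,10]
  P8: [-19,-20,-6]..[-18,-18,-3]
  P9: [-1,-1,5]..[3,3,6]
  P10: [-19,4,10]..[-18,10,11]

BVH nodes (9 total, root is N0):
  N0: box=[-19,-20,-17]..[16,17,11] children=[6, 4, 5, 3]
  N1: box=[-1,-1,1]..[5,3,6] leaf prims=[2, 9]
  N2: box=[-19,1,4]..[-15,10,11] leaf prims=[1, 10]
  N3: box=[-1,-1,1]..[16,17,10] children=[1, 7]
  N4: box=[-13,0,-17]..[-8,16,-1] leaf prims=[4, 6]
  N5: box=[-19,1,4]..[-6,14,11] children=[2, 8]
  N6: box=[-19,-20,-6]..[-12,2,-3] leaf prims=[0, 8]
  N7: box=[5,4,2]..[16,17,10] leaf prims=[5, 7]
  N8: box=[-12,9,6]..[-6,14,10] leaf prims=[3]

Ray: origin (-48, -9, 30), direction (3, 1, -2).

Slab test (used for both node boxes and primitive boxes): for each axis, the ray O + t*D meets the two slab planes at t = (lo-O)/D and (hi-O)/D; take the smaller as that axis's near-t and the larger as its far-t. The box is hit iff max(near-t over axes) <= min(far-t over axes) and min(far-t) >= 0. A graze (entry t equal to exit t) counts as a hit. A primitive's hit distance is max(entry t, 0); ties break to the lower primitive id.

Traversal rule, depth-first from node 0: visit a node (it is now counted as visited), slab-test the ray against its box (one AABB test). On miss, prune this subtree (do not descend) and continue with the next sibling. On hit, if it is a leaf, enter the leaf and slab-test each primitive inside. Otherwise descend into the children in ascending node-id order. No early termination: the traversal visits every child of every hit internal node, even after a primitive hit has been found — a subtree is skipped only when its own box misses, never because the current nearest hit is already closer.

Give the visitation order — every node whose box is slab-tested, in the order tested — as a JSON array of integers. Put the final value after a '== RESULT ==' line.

Traverse from the root:
N0 x:[29/3,64/3] y:[-11,26] z:[19/2,47/2] -> hit [29/3,64/3], descend [3, 4, 5, 6]
  N3 x:[47/3,64/3] y:[8,26] z:[10,29/2] -> miss, prune
  N4 x:[35/3,40/3] y:[9,25] z:[31/2,47/2] -> miss, prune
  N5 x:[29/3,14] y:[10,23] z:[19/2,13] -> hit [10,13], descend [2, 8]
    N2 x:[29/3,11] y:[10,19] z:[19/2,13] -> hit [10,11] leaf, test {P1@t=11, P10(miss)}
    N8 x:[12,14] y:[18,23] z:[10,12] -> miss, prune
  N6 x:[29/3,12] y:[-11,11] z:[33/2,18] -> miss, prune

Visited [0, 3, 4, 5, 2, 8, 6]. Tests: 7 box, 1 leaf. Nearest: P1.

== RESULT ==
[0, 3, 4, 5, 2, 8, 6]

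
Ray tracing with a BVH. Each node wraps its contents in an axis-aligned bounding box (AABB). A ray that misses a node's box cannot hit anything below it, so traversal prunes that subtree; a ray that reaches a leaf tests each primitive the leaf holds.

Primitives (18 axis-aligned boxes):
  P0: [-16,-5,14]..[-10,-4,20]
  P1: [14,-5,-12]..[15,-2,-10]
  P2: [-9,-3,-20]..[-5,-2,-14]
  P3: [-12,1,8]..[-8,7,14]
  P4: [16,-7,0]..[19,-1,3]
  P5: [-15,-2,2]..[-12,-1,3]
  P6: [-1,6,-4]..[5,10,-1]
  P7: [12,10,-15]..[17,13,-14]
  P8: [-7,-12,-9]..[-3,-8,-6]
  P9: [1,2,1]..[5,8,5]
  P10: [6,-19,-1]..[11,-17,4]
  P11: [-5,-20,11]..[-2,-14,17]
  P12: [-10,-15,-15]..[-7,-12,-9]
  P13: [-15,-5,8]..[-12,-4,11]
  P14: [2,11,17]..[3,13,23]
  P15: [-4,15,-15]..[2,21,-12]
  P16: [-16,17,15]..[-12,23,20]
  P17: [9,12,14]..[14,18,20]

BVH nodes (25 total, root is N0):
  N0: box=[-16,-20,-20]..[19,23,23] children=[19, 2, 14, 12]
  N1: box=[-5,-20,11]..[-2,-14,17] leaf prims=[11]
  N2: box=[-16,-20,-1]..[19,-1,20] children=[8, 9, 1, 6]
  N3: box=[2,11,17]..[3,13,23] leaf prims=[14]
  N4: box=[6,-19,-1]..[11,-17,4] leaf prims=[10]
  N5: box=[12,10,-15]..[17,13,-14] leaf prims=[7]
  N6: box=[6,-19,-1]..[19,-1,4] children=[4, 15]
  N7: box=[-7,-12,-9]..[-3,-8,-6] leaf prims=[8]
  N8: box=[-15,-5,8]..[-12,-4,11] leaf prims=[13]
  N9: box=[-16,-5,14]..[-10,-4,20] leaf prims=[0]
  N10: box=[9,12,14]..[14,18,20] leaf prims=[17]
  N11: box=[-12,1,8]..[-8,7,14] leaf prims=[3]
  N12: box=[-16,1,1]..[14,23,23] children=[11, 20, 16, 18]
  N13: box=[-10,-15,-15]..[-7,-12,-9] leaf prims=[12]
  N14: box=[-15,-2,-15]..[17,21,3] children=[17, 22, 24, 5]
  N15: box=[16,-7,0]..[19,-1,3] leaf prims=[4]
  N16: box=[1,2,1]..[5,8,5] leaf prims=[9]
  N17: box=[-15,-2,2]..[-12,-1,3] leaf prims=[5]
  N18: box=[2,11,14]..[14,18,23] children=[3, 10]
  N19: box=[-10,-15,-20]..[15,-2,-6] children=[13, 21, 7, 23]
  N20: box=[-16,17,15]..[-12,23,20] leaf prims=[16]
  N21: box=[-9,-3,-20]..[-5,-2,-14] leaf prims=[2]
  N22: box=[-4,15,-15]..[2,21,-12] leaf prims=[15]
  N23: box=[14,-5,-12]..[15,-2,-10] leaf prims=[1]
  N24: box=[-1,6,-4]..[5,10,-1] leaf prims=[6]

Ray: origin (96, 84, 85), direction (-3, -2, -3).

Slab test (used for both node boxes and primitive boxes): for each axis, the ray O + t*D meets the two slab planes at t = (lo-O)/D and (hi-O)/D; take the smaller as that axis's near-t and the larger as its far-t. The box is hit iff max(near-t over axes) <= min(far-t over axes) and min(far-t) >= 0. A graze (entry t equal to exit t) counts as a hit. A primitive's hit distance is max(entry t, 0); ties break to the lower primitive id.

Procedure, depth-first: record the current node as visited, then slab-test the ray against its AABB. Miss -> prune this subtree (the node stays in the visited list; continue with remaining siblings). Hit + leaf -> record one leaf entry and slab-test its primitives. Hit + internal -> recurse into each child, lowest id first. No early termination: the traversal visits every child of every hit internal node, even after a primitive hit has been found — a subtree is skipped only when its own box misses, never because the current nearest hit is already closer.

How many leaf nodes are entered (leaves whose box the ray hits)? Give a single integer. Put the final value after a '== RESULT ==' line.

Traverse from the root:
N0 x:[77/3,112/3] y:[61/2,52] z:[62/3,35] -> hit [61/2,35], descend [2, 12, 14, 19]
  N2 x:[77/3,112/3] y:[85/2,52] z:[65/3,86/3] -> miss, prune
  N12 x:[82/3,112/3] y:[61/2,83/2] z:[62/3,28] -> miss, prune
  N14 x:[79/3,37] y:[63/2,43] z:[82/3,100/3] -> hit [63/2,100/3], descend [5, 17, 22, 24]
    N5 x:[79/3,28] y:[71/2,37] z:[33,100/3] -> miss, prune
    N17 x:[36,37] y:[85/2,43] z:[82/3,83/3] -> miss, prune
    N22 x:[94/3,100/3] y:[63/2,69/2] z:[97/3,100/3] -> hit [97/3,100/3] leaf, test {P15@t=97/3}
    N24 x:[91/3,97/3] y:[37,39] z:[86/3,89/3] -> miss, prune
  N19 x:[27,106/3] y:[43,99/2] z:[91/3,35] -> miss, prune

Summary -> nodes [0, 2, 12, 14, 5, 17, 22, 24, 19]; box-tests=9; leaf-entries=1; first=P15

== RESULT ==
1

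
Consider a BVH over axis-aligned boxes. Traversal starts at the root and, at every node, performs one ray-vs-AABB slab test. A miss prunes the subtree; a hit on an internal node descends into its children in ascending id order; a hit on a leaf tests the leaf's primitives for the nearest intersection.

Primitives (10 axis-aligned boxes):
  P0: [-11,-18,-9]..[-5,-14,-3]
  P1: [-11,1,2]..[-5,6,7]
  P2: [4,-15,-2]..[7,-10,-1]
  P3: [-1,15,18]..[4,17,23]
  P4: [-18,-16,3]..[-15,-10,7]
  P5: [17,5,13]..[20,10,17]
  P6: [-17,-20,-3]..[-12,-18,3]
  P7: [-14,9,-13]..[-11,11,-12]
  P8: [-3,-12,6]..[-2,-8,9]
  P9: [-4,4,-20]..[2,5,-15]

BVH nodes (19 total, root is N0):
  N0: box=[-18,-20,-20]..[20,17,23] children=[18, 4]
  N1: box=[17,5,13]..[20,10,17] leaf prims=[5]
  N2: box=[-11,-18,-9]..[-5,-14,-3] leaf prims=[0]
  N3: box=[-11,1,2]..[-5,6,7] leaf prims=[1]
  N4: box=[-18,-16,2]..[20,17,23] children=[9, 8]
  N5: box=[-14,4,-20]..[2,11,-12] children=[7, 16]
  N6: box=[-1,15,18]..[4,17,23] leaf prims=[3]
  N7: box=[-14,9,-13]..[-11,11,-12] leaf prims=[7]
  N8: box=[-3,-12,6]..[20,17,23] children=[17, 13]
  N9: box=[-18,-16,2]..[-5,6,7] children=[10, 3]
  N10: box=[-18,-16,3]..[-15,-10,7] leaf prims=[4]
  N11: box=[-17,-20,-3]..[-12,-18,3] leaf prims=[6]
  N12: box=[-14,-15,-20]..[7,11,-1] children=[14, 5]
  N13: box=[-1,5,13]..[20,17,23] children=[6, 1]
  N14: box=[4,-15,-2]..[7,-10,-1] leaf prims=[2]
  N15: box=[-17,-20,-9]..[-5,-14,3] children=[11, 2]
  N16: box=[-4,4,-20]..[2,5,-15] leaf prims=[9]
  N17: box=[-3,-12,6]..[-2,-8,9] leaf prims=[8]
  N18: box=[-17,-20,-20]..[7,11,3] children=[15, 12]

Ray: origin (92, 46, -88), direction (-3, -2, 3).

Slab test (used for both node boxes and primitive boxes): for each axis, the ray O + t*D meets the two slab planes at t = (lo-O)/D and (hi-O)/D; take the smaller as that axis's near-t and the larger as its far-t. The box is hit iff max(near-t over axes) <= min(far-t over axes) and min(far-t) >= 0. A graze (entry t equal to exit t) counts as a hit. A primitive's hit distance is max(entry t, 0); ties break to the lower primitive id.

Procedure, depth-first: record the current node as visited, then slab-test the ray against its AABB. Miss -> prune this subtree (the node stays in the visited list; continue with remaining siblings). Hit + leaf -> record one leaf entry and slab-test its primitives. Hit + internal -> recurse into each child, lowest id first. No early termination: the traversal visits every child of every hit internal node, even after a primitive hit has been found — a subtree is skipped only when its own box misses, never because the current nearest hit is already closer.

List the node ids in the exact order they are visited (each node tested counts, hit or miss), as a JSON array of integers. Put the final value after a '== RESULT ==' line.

Walk:
N0 x:[24,110/3] y:[29/2,33] z:[68/3,37] -> hit [24,33], descend [4, 18]
  N4 x:[24,110/3] y:[29/2,31] z:[30,37] -> hit [30,31], descend [8, 9]
    N8 x:[24,95/3] y:[29/2,29] z:[94/3,37] -> miss, prune
    N9 x:[97/3,110/3] y:[20,31] z:[30,95/3] -> miss, prune
  N18 x:[85/3,109/3] y:[35/2,33] z:[68/3,91/3] -> hit [85/3,91/3], descend [12, 15]
    N12 x:[85/3,106/3] y:[35/2,61/2] z:[68/3,29] -> hit [85/3,29], descend [5, 14]
      N5 x:[30,106/3] y:[35/2,21] z:[68/3,76/3] -> miss, prune
      N14 x:[85/3,88/3] y:[28,61/2] z:[86/3,29] -> hit [86/3,29] leaf, test {P2@t=86/3}
    N15 x:[97/3,109/3] y:[30,33] z:[79/3,91/3] -> miss, prune

order=[0, 4, 8, 9, 18, 12, 5, 14, 15]  |boxes|=9  |leaves|=1  hit=P2

== RESULT ==
[0, 4, 8, 9, 18, 12, 5, 14, 15]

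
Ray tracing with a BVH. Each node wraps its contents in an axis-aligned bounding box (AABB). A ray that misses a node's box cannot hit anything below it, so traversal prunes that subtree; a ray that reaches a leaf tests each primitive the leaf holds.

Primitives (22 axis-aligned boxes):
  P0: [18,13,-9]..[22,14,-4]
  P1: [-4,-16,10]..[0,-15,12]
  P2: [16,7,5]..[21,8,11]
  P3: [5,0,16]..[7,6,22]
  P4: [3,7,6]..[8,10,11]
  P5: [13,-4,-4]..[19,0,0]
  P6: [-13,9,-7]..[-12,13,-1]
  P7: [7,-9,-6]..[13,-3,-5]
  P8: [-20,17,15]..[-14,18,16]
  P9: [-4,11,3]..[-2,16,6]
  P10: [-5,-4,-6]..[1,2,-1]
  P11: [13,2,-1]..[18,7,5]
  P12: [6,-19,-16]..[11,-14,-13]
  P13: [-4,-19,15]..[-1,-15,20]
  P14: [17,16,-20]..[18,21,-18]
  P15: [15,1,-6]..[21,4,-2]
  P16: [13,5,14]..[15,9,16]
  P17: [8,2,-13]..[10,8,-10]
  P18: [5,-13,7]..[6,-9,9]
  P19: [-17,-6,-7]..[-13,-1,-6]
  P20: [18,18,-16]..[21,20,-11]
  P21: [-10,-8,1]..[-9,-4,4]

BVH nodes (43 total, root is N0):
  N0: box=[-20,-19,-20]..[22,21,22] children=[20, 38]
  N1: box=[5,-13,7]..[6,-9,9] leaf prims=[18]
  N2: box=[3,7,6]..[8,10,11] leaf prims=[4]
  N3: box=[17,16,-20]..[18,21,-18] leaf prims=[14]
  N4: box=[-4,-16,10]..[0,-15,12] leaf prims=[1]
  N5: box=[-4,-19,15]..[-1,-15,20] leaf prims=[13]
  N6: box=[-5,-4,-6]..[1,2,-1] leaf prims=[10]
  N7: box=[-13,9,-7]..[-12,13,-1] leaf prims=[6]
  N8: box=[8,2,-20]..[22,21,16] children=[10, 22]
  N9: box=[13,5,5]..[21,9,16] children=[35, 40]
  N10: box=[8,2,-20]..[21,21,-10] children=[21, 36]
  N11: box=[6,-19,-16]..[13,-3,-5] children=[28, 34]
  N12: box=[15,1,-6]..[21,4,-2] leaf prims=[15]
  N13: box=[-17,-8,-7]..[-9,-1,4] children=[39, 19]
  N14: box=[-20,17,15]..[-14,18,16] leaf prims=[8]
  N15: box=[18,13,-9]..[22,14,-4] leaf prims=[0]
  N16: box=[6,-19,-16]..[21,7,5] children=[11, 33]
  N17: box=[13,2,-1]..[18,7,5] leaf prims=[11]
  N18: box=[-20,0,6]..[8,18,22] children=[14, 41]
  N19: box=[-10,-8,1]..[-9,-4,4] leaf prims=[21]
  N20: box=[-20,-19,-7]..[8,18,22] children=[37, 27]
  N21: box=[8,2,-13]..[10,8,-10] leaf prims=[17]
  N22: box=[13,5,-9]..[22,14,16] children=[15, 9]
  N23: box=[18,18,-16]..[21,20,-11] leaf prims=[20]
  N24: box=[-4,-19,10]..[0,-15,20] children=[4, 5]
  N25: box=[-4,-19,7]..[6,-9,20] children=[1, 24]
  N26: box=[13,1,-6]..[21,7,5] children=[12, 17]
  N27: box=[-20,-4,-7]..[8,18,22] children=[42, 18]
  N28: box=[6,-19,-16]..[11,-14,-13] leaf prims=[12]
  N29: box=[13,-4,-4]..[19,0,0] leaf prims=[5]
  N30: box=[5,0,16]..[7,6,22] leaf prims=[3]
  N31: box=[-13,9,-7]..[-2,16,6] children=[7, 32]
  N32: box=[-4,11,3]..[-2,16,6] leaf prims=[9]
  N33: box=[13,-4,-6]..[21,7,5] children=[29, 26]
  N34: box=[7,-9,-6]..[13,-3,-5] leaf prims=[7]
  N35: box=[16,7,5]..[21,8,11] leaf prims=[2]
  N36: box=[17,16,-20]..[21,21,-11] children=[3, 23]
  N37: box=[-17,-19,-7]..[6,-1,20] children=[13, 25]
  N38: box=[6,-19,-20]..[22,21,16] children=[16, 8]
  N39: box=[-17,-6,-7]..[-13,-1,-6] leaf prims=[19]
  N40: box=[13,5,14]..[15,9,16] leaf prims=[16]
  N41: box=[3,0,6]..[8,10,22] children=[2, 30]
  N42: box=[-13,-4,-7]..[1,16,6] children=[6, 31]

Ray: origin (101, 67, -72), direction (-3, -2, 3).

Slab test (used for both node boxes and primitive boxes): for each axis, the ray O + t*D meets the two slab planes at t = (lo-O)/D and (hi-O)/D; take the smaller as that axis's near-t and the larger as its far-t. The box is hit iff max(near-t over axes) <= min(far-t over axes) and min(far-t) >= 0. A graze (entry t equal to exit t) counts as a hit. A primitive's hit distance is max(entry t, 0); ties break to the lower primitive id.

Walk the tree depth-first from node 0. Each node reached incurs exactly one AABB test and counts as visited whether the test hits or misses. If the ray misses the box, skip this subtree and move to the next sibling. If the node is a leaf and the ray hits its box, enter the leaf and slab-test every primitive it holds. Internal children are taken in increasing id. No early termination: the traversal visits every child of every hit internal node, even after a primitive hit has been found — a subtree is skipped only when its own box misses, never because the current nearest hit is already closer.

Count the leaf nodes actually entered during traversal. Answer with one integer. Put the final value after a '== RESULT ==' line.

Trace the traversal:
N0 x:[79/3,121/3] y:[23,43] z:[52/3,94/3] -> hit [79/3,94/3], descend [20, 38]
  N20 x:[31,121/3] y:[49/2,43] z:[65/3,94/3] -> hit [31,94/3], descend [27, 37]
    N27 x:[31,121/3] y:[49/2,71/2] z:[65/3,94/3] -> hit [31,94/3], descend [18, 42]
      N18 x:[31,121/3] y:[49/2,67/2] z:[26,94/3] -> hit [31,94/3], descend [14, 41]
        N14 x:[115/3,121/3] y:[49/2,25] z:[29,88/3] -> miss, prune
        N41 x:[31,98/3] y:[57/2,67/2] z:[26,94/3] -> hit [31,94/3], descend [2, 30]
          N2 x:[31,98/3] y:[57/2,30] z:[26,83/3] -> miss, prune
          N30 x:[94/3,32] y:[61/2,67/2] z:[88/3,94/3] -> hit [94/3,94/3] leaf, test {P3@t=94/3}
      N42 x:[100/3,38] y:[51/2,71/2] z:[65/3,26] -> miss, prune
    N37 x:[95/3,118/3] y:[34,43] z:[65/3,92/3] -> miss, prune
  N38 x:[79/3,95/3] y:[23,43] z:[52/3,88/3] -> hit [79/3,88/3], descend [8, 16]
    N8 x:[79/3,31] y:[23,65/2] z:[52/3,88/3] -> hit [79/3,88/3], descend [10, 22]
      N10 x:[80/3,31] y:[23,65/2] z:[52/3,62/3] -> miss, prune
      N22 x:[79/3,88/3] y:[53/2,31] z:[21,88/3] -> hit [53/2,88/3], descend [9, 15]
        N9 x:[80/3,88/3] y:[29,31] z:[77/3,88/3] -> hit [29,88/3], descend [35, 40]
          N35 x:[80/3,85/3] y:[59/2,30] z:[77/3,83/3] -> miss, prune
          N40 x:[86/3,88/3] y:[29,31] z:[86/3,88/3] -> hit [29,88/3] leaf, test {P16@t=29}
        N15 x:[79/3,83/3] y:[53/2,27] z:[21,68/3] -> miss, prune
    N16 x:[80/3,95/3] y:[30,43] z:[56/3,77/3] -> miss, prune

Summary -> nodes [0, 20, 27, 18, 14, 41, 2, 30, 42, 37, 38, 8, 10, 22, 9, 35, 40, 15, 16]; box-tests=19; leaf-entries=2; first=P16

== RESULT ==
2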